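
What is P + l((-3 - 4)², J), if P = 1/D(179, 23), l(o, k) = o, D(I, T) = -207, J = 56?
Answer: 10142/207 ≈ 48.995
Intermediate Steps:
P = -1/207 (P = 1/(-207) = -1/207 ≈ -0.0048309)
P + l((-3 - 4)², J) = -1/207 + (-3 - 4)² = -1/207 + (-7)² = -1/207 + 49 = 10142/207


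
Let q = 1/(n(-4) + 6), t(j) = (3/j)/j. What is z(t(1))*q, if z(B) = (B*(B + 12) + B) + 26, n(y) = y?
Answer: 37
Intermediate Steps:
t(j) = 3/j**2
z(B) = 26 + B + B*(12 + B) (z(B) = (B*(12 + B) + B) + 26 = (B + B*(12 + B)) + 26 = 26 + B + B*(12 + B))
q = 1/2 (q = 1/(-4 + 6) = 1/2 ≈ 0.50000)
z(t(1))*q = (26 + (3/1**2)**2 + 13*(3/1**2))*(1/2) = (26 + (3*1)**2 + 13*(3*1))*(1/2) = (26 + 3**2 + 13*3)*(1/2) = (26 + 9 + 39)*(1/2) = 74*(1/2) = 37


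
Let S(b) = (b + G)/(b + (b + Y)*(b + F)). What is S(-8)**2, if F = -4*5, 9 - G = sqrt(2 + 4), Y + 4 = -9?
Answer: (-1 + sqrt(6))**2/336400 ≈ 6.2456e-6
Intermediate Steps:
Y = -13 (Y = -4 - 9 = -13)
G = 9 - sqrt(6) (G = 9 - sqrt(2 + 4) = 9 - sqrt(6) ≈ 6.5505)
F = -20
S(b) = (9 + b - sqrt(6))/(b + (-20 + b)*(-13 + b)) (S(b) = (b + (9 - sqrt(6)))/(b + (b - 13)*(b - 20)) = (9 + b - sqrt(6))/(b + (-13 + b)*(-20 + b)) = (9 + b - sqrt(6))/(b + (-20 + b)*(-13 + b)))
S(-8)**2 = ((9 - 8 - sqrt(6))/(260 + (-8)**2 - 32*(-8)))**2 = ((1 - sqrt(6))/(260 + 64 + 256))**2 = ((1 - sqrt(6))/580)**2 = (1/580 - sqrt(6)/580)**2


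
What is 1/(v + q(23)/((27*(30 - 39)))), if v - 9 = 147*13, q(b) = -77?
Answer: 243/466637 ≈ 0.00052075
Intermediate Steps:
v = 1920 (v = 9 + 147*13 = 9 + 1911 = 1920)
1/(v + q(23)/((27*(30 - 39)))) = 1/(1920 - 77*1/(27*(30 - 39))) = 1/(1920 - 77/(27*(-9))) = 1/(1920 - 77/(-243)) = 1/(1920 - 77*(-1/243)) = 1/(1920 + 77/243) = 1/(466637/243) = 243/466637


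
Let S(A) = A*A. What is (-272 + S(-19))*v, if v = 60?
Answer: 5340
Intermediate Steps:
S(A) = A²
(-272 + S(-19))*v = (-272 + (-19)²)*60 = (-272 + 361)*60 = 89*60 = 5340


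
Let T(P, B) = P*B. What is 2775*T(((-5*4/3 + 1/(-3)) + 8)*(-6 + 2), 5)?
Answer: -55500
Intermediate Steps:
T(P, B) = B*P
2775*T(((-5*4/3 + 1/(-3)) + 8)*(-6 + 2), 5) = 2775*(5*(((-5*4/3 + 1/(-3)) + 8)*(-6 + 2))) = 2775*(5*(((-20*⅓ + 1*(-⅓)) + 8)*(-4))) = 2775*(5*(((-20/3 - ⅓) + 8)*(-4))) = 2775*(5*((-7 + 8)*(-4))) = 2775*(5*(1*(-4))) = 2775*(5*(-4)) = 2775*(-20) = -55500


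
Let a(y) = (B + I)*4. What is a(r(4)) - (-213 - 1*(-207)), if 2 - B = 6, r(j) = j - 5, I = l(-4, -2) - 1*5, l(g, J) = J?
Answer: -38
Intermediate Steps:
I = -7 (I = -2 - 1*5 = -2 - 5 = -7)
r(j) = -5 + j
B = -4 (B = 2 - 1*6 = 2 - 6 = -4)
a(y) = -44 (a(y) = (-4 - 7)*4 = -11*4 = -44)
a(r(4)) - (-213 - 1*(-207)) = -44 - (-213 - 1*(-207)) = -44 - (-213 + 207) = -44 - 1*(-6) = -44 + 6 = -38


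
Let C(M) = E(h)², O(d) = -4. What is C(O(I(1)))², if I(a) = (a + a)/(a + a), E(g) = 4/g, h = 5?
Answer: 256/625 ≈ 0.40960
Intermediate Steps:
I(a) = 1 (I(a) = (2*a)/((2*a)) = (2*a)*(1/(2*a)) = 1)
C(M) = 16/25 (C(M) = (4/5)² = (4*(⅕))² = (⅘)² = 16/25)
C(O(I(1)))² = (16/25)² = 256/625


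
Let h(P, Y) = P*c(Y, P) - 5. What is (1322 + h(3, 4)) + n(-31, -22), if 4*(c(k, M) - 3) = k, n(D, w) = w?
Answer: 1307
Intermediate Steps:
c(k, M) = 3 + k/4
h(P, Y) = -5 + P*(3 + Y/4) (h(P, Y) = P*(3 + Y/4) - 5 = -5 + P*(3 + Y/4))
(1322 + h(3, 4)) + n(-31, -22) = (1322 + (-5 + (1/4)*3*(12 + 4))) - 22 = (1322 + (-5 + (1/4)*3*16)) - 22 = (1322 + (-5 + 12)) - 22 = (1322 + 7) - 22 = 1329 - 22 = 1307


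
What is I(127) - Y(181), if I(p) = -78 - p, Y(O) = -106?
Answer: -99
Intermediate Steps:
I(127) - Y(181) = (-78 - 1*127) - 1*(-106) = (-78 - 127) + 106 = -205 + 106 = -99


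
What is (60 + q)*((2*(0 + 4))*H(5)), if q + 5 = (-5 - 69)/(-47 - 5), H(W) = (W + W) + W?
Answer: 88020/13 ≈ 6770.8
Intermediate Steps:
H(W) = 3*W (H(W) = 2*W + W = 3*W)
q = -93/26 (q = -5 + (-5 - 69)/(-47 - 5) = -5 - 74/(-52) = -5 - 74*(-1/52) = -5 + 37/26 = -93/26 ≈ -3.5769)
(60 + q)*((2*(0 + 4))*H(5)) = (60 - 93/26)*((2*(0 + 4))*(3*5)) = 1467*((2*4)*15)/26 = 1467*(8*15)/26 = (1467/26)*120 = 88020/13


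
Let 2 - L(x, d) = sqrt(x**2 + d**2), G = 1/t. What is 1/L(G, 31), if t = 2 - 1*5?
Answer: -9/4307 - 15*sqrt(346)/8614 ≈ -0.034481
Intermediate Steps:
t = -3 (t = 2 - 5 = -3)
G = -1/3 (G = 1/(-3) = -1/3 ≈ -0.33333)
L(x, d) = 2 - sqrt(d**2 + x**2) (L(x, d) = 2 - sqrt(x**2 + d**2) = 2 - sqrt(d**2 + x**2))
1/L(G, 31) = 1/(2 - sqrt(31**2 + (-1/3)**2)) = 1/(2 - sqrt(961 + 1/9)) = 1/(2 - sqrt(8650/9)) = 1/(2 - 5*sqrt(346)/3)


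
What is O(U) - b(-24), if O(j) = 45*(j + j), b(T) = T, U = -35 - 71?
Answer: -9516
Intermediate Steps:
U = -106
O(j) = 90*j (O(j) = 45*(2*j) = 90*j)
O(U) - b(-24) = 90*(-106) - 1*(-24) = -9540 + 24 = -9516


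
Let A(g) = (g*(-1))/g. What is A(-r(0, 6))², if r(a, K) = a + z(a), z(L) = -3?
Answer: 1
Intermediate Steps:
r(a, K) = -3 + a (r(a, K) = a - 3 = -3 + a)
A(g) = -1 (A(g) = (-g)/g = -1)
A(-r(0, 6))² = (-1)² = 1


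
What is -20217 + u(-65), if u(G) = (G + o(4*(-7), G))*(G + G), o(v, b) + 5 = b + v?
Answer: 973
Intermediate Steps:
o(v, b) = -5 + b + v (o(v, b) = -5 + (b + v) = -5 + b + v)
u(G) = 2*G*(-33 + 2*G) (u(G) = (G + (-5 + G + 4*(-7)))*(G + G) = (G + (-5 + G - 28))*(2*G) = (G + (-33 + G))*(2*G) = (-33 + 2*G)*(2*G) = 2*G*(-33 + 2*G))
-20217 + u(-65) = -20217 + 2*(-65)*(-33 + 2*(-65)) = -20217 + 2*(-65)*(-33 - 130) = -20217 + 2*(-65)*(-163) = -20217 + 21190 = 973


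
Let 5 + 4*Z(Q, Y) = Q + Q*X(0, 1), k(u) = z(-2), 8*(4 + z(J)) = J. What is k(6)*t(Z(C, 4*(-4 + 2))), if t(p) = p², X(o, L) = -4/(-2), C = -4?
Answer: -4913/64 ≈ -76.766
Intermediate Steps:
z(J) = -4 + J/8
k(u) = -17/4 (k(u) = -4 + (⅛)*(-2) = -4 - ¼ = -17/4)
X(o, L) = 2 (X(o, L) = -4*(-½) = 2)
Z(Q, Y) = -5/4 + 3*Q/4 (Z(Q, Y) = -5/4 + (Q + Q*2)/4 = -5/4 + (Q + 2*Q)/4 = -5/4 + (3*Q)/4 = -5/4 + 3*Q/4)
k(6)*t(Z(C, 4*(-4 + 2))) = -17*(-5/4 + (¾)*(-4))²/4 = -17*(-5/4 - 3)²/4 = -17*(-17/4)²/4 = -17/4*289/16 = -4913/64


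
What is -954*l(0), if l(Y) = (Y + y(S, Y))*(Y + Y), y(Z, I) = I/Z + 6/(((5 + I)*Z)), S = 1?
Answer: 0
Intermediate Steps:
y(Z, I) = I/Z + 6/(Z*(5 + I)) (y(Z, I) = I/Z + 6/((Z*(5 + I))) = I/Z + 6*(1/(Z*(5 + I))) = I/Z + 6/(Z*(5 + I)))
l(Y) = 2*Y*(Y + (6 + Y² + 5*Y)/(5 + Y)) (l(Y) = (Y + (6 + Y² + 5*Y)/(1*(5 + Y)))*(Y + Y) = (Y + 1*(6 + Y² + 5*Y)/(5 + Y))*(2*Y) = (Y + (6 + Y² + 5*Y)/(5 + Y))*(2*Y) = 2*Y*(Y + (6 + Y² + 5*Y)/(5 + Y)))
-954*l(0) = -3816*0*(3 + 0² + 5*0)/(5 + 0) = -3816*0*(3 + 0 + 0)/5 = -3816*0*3/5 = -954*0 = 0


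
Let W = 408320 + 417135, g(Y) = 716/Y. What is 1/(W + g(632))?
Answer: 158/130422069 ≈ 1.2115e-6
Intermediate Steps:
W = 825455
1/(W + g(632)) = 1/(825455 + 716/632) = 1/(825455 + 716*(1/632)) = 1/(825455 + 179/158) = 1/(130422069/158) = 158/130422069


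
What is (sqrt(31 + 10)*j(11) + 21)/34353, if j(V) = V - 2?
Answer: 7/11451 + sqrt(41)/3817 ≈ 0.0022888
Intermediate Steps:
j(V) = -2 + V
(sqrt(31 + 10)*j(11) + 21)/34353 = (sqrt(31 + 10)*(-2 + 11) + 21)/34353 = (sqrt(41)*9 + 21)*(1/34353) = (9*sqrt(41) + 21)*(1/34353) = (21 + 9*sqrt(41))*(1/34353) = 7/11451 + sqrt(41)/3817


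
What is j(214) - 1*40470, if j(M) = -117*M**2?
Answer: -5398602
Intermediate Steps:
j(214) - 1*40470 = -117*214**2 - 1*40470 = -117*45796 - 40470 = -5358132 - 40470 = -5398602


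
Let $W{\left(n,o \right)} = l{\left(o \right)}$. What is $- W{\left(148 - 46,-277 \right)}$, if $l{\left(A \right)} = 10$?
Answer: $-10$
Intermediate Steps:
$W{\left(n,o \right)} = 10$
$- W{\left(148 - 46,-277 \right)} = \left(-1\right) 10 = -10$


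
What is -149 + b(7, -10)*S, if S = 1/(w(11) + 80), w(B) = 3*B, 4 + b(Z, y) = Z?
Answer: -16834/113 ≈ -148.97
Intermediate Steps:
b(Z, y) = -4 + Z
S = 1/113 (S = 1/(3*11 + 80) = 1/(33 + 80) = 1/113 ≈ 0.0088496)
-149 + b(7, -10)*S = -149 + (-4 + 7)*(1/113) = -149 + 3*(1/113) = -149 + 3/113 = -16834/113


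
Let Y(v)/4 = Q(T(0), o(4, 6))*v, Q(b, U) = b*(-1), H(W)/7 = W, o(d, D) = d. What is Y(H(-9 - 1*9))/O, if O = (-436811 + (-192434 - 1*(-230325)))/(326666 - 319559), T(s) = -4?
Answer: 1790964/49865 ≈ 35.916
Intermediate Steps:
H(W) = 7*W
Q(b, U) = -b
O = -398920/7107 (O = (-436811 + (-192434 + 230325))/7107 = (-436811 + 37891)*(1/7107) = -398920*1/7107 = -398920/7107 ≈ -56.131)
Y(v) = 16*v (Y(v) = 4*((-1*(-4))*v) = 4*(4*v) = 16*v)
Y(H(-9 - 1*9))/O = (16*(7*(-9 - 1*9)))/(-398920/7107) = (16*(7*(-9 - 9)))*(-7107/398920) = (16*(7*(-18)))*(-7107/398920) = (16*(-126))*(-7107/398920) = -2016*(-7107/398920) = 1790964/49865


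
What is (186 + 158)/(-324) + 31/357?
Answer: -9397/9639 ≈ -0.97489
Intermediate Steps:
(186 + 158)/(-324) + 31/357 = 344*(-1/324) + 31*(1/357) = -86/81 + 31/357 = -9397/9639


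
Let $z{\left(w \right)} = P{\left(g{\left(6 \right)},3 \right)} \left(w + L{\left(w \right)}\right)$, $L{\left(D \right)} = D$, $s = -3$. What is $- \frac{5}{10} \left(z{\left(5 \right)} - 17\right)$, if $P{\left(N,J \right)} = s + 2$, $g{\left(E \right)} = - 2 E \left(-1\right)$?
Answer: $\frac{27}{2} \approx 13.5$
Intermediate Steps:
$g{\left(E \right)} = 2 E$
$P{\left(N,J \right)} = -1$ ($P{\left(N,J \right)} = -3 + 2 = -1$)
$z{\left(w \right)} = - 2 w$ ($z{\left(w \right)} = - (w + w) = - 2 w$)
$- \frac{5}{10} \left(z{\left(5 \right)} - 17\right) = - \frac{5}{10} \left(\left(-2\right) 5 - 17\right) = \left(-5\right) \frac{1}{10} \left(-10 - 17\right) = \left(- \frac{1}{2}\right) \left(-27\right) = \frac{27}{2}$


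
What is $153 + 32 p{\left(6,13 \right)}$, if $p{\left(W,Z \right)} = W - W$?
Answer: $153$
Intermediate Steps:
$p{\left(W,Z \right)} = 0$
$153 + 32 p{\left(6,13 \right)} = 153 + 32 \cdot 0 = 153 + 0 = 153$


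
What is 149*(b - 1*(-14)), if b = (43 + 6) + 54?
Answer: 17433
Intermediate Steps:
b = 103 (b = 49 + 54 = 103)
149*(b - 1*(-14)) = 149*(103 - 1*(-14)) = 149*(103 + 14) = 149*117 = 17433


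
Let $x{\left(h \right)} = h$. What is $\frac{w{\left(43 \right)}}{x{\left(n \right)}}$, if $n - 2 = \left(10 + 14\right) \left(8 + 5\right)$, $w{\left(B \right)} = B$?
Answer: $\frac{43}{314} \approx 0.13694$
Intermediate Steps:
$n = 314$ ($n = 2 + \left(10 + 14\right) \left(8 + 5\right) = 2 + 24 \cdot 13 = 2 + 312 = 314$)
$\frac{w{\left(43 \right)}}{x{\left(n \right)}} = \frac{43}{314}$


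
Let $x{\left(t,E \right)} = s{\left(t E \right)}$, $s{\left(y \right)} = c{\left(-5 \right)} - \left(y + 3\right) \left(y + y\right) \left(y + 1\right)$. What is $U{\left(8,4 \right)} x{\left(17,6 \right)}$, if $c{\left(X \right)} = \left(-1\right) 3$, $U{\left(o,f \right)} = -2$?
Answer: $4412526$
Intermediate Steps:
$c{\left(X \right)} = -3$
$s{\left(y \right)} = -3 - 2 y \left(1 + y\right) \left(3 + y\right)$ ($s{\left(y \right)} = -3 - \left(y + 3\right) \left(y + y\right) \left(y + 1\right) = -3 - \left(3 + y\right) 2 y \left(1 + y\right) = -3 - 2 y \left(3 + y\right) \left(1 + y\right) = -3 - 2 y \left(1 + y\right) \left(3 + y\right)$)
$x{\left(t,E \right)} = -3 - 8 E^{2} t^{2} - 6 E t - 2 E^{3} t^{3}$ ($x{\left(t,E \right)} = -3 - 8 \left(t E\right)^{2} - 6 t E - 2 \left(t E\right)^{3} = -3 - 8 \left(E t\right)^{2} - 6 E t - 2 \left(E t\right)^{3} = -3 - 8 E^{2} t^{2} - 6 E t - 2 E^{3} t^{3}$)
$U{\left(8,4 \right)} x{\left(17,6 \right)} = - 2 \left(-3 - 8 \cdot 6^{2} \cdot 17^{2} - 36 \cdot 17 - 2 \cdot 6^{3} \cdot 17^{3}\right) = - 2 \left(-3 - 288 \cdot 289 - 612 - 432 \cdot 4913\right) = - 2 \left(-3 - 83232 - 612 - 2122416\right) = \left(-2\right) \left(-2206263\right) = 4412526$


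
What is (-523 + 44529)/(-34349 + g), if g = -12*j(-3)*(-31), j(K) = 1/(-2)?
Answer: -44006/34535 ≈ -1.2742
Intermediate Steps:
j(K) = -½ (j(K) = 1*(-½) = -½)
g = -186 (g = -12*(-½)*(-31) = 6*(-31) = -186)
(-523 + 44529)/(-34349 + g) = (-523 + 44529)/(-34349 - 186) = 44006/(-34535) = 44006*(-1/34535) = -44006/34535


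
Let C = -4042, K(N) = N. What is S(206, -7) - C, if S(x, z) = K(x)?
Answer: 4248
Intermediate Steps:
S(x, z) = x
S(206, -7) - C = 206 - 1*(-4042) = 206 + 4042 = 4248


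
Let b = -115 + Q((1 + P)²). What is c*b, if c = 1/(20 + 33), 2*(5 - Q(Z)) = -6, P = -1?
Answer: -107/53 ≈ -2.0189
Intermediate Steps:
Q(Z) = 8 (Q(Z) = 5 - ½*(-6) = 5 + 3 = 8)
b = -107 (b = -115 + 8 = -107)
c = 1/53 ≈ 0.018868
c*b = (1/53)*(-107) = -107/53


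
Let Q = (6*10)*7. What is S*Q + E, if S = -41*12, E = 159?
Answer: -206481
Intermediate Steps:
S = -492
Q = 420 (Q = 60*7 = 420)
S*Q + E = -492*420 + 159 = -206640 + 159 = -206481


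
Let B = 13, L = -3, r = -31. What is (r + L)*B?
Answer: -442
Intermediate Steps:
(r + L)*B = (-31 - 3)*13 = -34*13 = -442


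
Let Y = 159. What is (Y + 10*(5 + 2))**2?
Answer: 52441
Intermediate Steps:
(Y + 10*(5 + 2))**2 = (159 + 10*(5 + 2))**2 = (159 + 10*7)**2 = (159 + 70)**2 = 229**2 = 52441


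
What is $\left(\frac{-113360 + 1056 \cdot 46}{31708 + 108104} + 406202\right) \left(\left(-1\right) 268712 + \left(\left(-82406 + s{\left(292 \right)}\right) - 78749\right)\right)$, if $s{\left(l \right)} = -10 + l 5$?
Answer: $- \frac{6082648418963270}{34953} \approx -1.7402 \cdot 10^{11}$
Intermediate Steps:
$s{\left(l \right)} = -10 + 5 l$
$\left(\frac{-113360 + 1056 \cdot 46}{31708 + 108104} + 406202\right) \left(\left(-1\right) 268712 + \left(\left(-82406 + s{\left(292 \right)}\right) - 78749\right)\right) = \left(\frac{-113360 + 1056 \cdot 46}{31708 + 108104} + 406202\right) \left(\left(-1\right) 268712 + \left(\left(-82406 + \left(-10 + 5 \cdot 292\right)\right) - 78749\right)\right) = \left(\frac{-113360 + 48576}{139812} + 406202\right) \left(-268712 + \left(\left(-82406 + \left(-10 + 1460\right)\right) - 78749\right)\right) = \left(\left(-64784\right) \frac{1}{139812} + 406202\right) \left(-268712 + \left(\left(-82406 + 1450\right) - 78749\right)\right) = \left(- \frac{16196}{34953} + 406202\right) \left(-268712 - 159705\right) = \frac{14197962310 \left(-268712 - 159705\right)}{34953} = \frac{14197962310}{34953} \left(-428417\right) = - \frac{6082648418963270}{34953}$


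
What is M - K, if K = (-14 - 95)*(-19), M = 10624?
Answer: 8553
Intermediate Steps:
K = 2071 (K = -109*(-19) = 2071)
M - K = 10624 - 1*2071 = 10624 - 2071 = 8553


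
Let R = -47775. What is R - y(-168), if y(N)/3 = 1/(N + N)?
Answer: -5350799/112 ≈ -47775.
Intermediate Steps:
y(N) = 3/(2*N) (y(N) = 3/(N + N) = 3/((2*N)) = 3*(1/(2*N)) = 3/(2*N))
R - y(-168) = -47775 - 3/(2*(-168)) = -47775 - 3*(-1)/(2*168) = -47775 - 1*(-1/112) = -47775 + 1/112 = -5350799/112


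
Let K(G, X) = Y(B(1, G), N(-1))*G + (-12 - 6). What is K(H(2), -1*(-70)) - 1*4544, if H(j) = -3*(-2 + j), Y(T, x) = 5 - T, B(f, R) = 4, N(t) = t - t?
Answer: -4562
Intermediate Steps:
N(t) = 0
H(j) = 6 - 3*j
K(G, X) = -18 + G (K(G, X) = (5 - 1*4)*G + (-12 - 6) = (5 - 4)*G - 18 = 1*G - 18 = G - 18 = -18 + G)
K(H(2), -1*(-70)) - 1*4544 = (-18 + (6 - 3*2)) - 1*4544 = (-18 + (6 - 6)) - 4544 = (-18 + 0) - 4544 = -18 - 4544 = -4562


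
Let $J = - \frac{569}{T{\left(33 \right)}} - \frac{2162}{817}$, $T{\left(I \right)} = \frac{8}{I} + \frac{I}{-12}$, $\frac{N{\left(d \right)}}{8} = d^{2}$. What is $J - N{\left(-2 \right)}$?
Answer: $\frac{51993950}{270427} \approx 192.27$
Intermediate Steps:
$N{\left(d \right)} = 8 d^{2}$
$T{\left(I \right)} = \frac{8}{I} - \frac{I}{12}$ ($T{\left(I \right)} = \frac{8}{I} + I \left(- \frac{1}{12}\right) = \frac{8}{I} - \frac{I}{12}$)
$J = \frac{60647614}{270427}$ ($J = - \frac{569}{\frac{8}{33} - \frac{11}{4}} - \frac{2162}{817} = - \frac{569}{- \frac{331}{132}} - \frac{2162}{817} = \left(-569\right) \left(- \frac{132}{331}\right) - \frac{2162}{817} = \frac{75108}{331} - \frac{2162}{817} = \frac{60647614}{270427} \approx 224.27$)
$J - N{\left(-2 \right)} = \frac{60647614}{270427} - 8 \left(-2\right)^{2} = \frac{60647614}{270427} - 8 \cdot 4 = \frac{60647614}{270427} - 32 = \frac{51993950}{270427}$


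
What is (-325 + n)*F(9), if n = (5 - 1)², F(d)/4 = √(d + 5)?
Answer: -1236*√14 ≈ -4624.7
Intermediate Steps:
F(d) = 4*√(5 + d) (F(d) = 4*√(d + 5) = 4*√(5 + d))
n = 16 (n = 4² = 16)
(-325 + n)*F(9) = (-325 + 16)*(4*√(5 + 9)) = -1236*√14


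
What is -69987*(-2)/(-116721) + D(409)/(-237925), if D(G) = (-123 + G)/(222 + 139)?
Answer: -4007509906052/3341758218975 ≈ -1.1992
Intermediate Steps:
D(G) = -123/361 + G/361 (D(G) = (-123 + G)/361 = (-123 + G)*(1/361) = -123/361 + G/361)
-69987*(-2)/(-116721) + D(409)/(-237925) = -69987*(-2)/(-116721) + (-123/361 + (1/361)*409)/(-237925) = 139974*(-1/116721) + (-123/361 + 409/361)*(-1/237925) = -46658/38907 + (286/361)*(-1/237925) = -46658/38907 - 286/85890925 = -4007509906052/3341758218975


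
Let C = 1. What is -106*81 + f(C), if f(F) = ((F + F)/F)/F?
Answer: -8584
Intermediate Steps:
f(F) = 2/F (f(F) = ((2*F)/F)/F = 2/F)
-106*81 + f(C) = -106*81 + 2/1 = -8586 + 2*1 = -8586 + 2 = -8584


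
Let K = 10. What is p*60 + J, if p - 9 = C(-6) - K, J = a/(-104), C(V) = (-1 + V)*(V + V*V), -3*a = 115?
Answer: -3949805/312 ≈ -12660.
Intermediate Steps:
a = -115/3 (a = -1/3*115 = -115/3 ≈ -38.333)
C(V) = (-1 + V)*(V + V**2)
J = 115/312 (J = -115/3/(-104) = -115/3*(-1/104) = 115/312 ≈ 0.36859)
p = -211 (p = 9 + (((-6)**3 - 1*(-6)) - 1*10) = 9 + ((-216 + 6) - 10) = 9 + (-210 - 10) = 9 - 220 = -211)
p*60 + J = -211*60 + 115/312 = -12660 + 115/312 = -3949805/312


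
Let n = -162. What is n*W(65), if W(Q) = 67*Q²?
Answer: -45858150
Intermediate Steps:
n*W(65) = -10854*65² = -10854*4225 = -162*283075 = -45858150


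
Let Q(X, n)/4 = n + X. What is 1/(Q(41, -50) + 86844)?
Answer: 1/86808 ≈ 1.1520e-5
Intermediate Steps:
Q(X, n) = 4*X + 4*n (Q(X, n) = 4*(n + X) = 4*(X + n) = 4*X + 4*n)
1/(Q(41, -50) + 86844) = 1/((4*41 + 4*(-50)) + 86844) = 1/((164 - 200) + 86844) = 1/(-36 + 86844) = 1/86808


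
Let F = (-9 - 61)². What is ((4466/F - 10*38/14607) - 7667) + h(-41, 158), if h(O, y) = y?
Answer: -38384860417/5112450 ≈ -7508.1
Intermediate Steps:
F = 4900 (F = (-70)² = 4900)
((4466/F - 10*38/14607) - 7667) + h(-41, 158) = ((4466/4900 - 10*38/14607) - 7667) + 158 = ((4466*(1/4900) - 380*1/14607) - 7667) + 158 = ((319/350 - 380/14607) - 7667) + 158 = (4526633/5112450 - 7667) + 158 = -39192627517/5112450 + 158 = -38384860417/5112450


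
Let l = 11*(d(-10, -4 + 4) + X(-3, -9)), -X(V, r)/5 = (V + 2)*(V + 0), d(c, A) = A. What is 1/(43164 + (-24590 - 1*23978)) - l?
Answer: 891659/5404 ≈ 165.00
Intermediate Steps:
X(V, r) = -5*V*(2 + V) (X(V, r) = -5*(V + 2)*(V + 0) = -5*(2 + V)*V = -5*V*(2 + V))
l = -165 (l = 11*((-4 + 4) - 5*(-3)*(2 - 3)) = 11*(0 - 5*(-3)*(-1)) = 11*(0 - 15) = 11*(-15) = -165)
1/(43164 + (-24590 - 1*23978)) - l = 1/(43164 + (-24590 - 1*23978)) - 1*(-165) = 1/(43164 + (-24590 - 23978)) + 165 = 1/(43164 - 48568) + 165 = 1/(-5404) + 165 = -1/5404 + 165 = 891659/5404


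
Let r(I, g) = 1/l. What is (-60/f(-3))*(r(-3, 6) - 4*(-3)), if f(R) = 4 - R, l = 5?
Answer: -732/7 ≈ -104.57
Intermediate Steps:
r(I, g) = 1/5
(-60/f(-3))*(r(-3, 6) - 4*(-3)) = (-60/(4 - 1*(-3)))*(1/5 - 4*(-3)) = (-60/(4 + 3))*(1/5 + 12) = -60/7*(61/5) = -60*1/7*(61/5) = -60/7*61/5 = -732/7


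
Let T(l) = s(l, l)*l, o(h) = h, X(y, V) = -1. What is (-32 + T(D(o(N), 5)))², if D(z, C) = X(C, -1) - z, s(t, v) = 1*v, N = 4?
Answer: 49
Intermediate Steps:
s(t, v) = v
D(z, C) = -1 - z
T(l) = l² (T(l) = l*l = l²)
(-32 + T(D(o(N), 5)))² = (-32 + (-1 - 1*4)²)² = (-32 + (-1 - 4)²)² = (-32 + (-5)²)² = (-32 + 25)² = (-7)² = 49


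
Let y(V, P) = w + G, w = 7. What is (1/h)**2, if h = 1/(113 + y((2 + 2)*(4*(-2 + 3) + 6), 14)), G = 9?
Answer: 16641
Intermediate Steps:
y(V, P) = 16 (y(V, P) = 7 + 9 = 16)
h = 1/129 (h = 1/(113 + 16) = 1/129 ≈ 0.0077519)
(1/h)**2 = (1/(1/129))**2 = 129**2 = 16641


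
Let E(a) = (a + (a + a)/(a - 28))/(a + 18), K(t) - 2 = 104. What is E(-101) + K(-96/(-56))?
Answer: 1147769/10707 ≈ 107.20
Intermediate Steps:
K(t) = 106 (K(t) = 2 + 104 = 106)
E(a) = (a + 2*a/(-28 + a))/(18 + a) (E(a) = (a + (2*a)/(-28 + a))/(18 + a) = (a + 2*a/(-28 + a))/(18 + a))
E(-101) + K(-96/(-56)) = -101*(-26 - 101)/(-504 + (-101)**2 - 10*(-101)) + 106 = -101*(-127)/(-504 + 10201 + 1010) + 106 = -101*(-127)/10707 + 106 = -101*1/10707*(-127) + 106 = 12827/10707 + 106 = 1147769/10707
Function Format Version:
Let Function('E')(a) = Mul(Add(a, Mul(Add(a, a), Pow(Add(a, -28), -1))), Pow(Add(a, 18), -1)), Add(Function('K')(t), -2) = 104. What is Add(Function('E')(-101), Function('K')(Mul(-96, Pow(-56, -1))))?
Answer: Rational(1147769, 10707) ≈ 107.20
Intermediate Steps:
Function('K')(t) = 106 (Function('K')(t) = Add(2, 104) = 106)
Function('E')(a) = Mul(Pow(Add(18, a), -1), Add(a, Mul(2, a, Pow(Add(-28, a), -1)))) (Function('E')(a) = Mul(Add(a, Mul(Mul(2, a), Pow(Add(-28, a), -1))), Pow(Add(18, a), -1)) = Mul(Add(a, Mul(2, a, Pow(Add(-28, a), -1))), Pow(Add(18, a), -1)) = Mul(Pow(Add(18, a), -1), Add(a, Mul(2, a, Pow(Add(-28, a), -1)))))
Add(Function('E')(-101), Function('K')(Mul(-96, Pow(-56, -1)))) = Add(Mul(-101, Pow(Add(-504, Pow(-101, 2), Mul(-10, -101)), -1), Add(-26, -101)), 106) = Add(Mul(-101, Pow(Add(-504, 10201, 1010), -1), -127), 106) = Add(Mul(-101, Pow(10707, -1), -127), 106) = Add(Mul(-101, Rational(1, 10707), -127), 106) = Add(Rational(12827, 10707), 106) = Rational(1147769, 10707)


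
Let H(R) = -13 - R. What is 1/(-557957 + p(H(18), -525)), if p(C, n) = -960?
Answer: -1/558917 ≈ -1.7892e-6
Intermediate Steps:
1/(-557957 + p(H(18), -525)) = 1/(-557957 - 960) = 1/(-558917) = -1/558917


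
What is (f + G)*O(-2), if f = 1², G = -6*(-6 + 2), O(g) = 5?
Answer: 125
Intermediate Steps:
G = 24 (G = -6*(-4) = 24)
f = 1
(f + G)*O(-2) = (1 + 24)*5 = 25*5 = 125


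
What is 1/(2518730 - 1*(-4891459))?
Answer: 1/7410189 ≈ 1.3495e-7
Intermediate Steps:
1/(2518730 - 1*(-4891459)) = 1/(2518730 + 4891459) = 1/7410189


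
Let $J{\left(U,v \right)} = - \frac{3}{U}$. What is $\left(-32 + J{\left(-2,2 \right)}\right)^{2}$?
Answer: $\frac{3721}{4} \approx 930.25$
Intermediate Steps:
$\left(-32 + J{\left(-2,2 \right)}\right)^{2} = \left(-32 - \frac{3}{-2}\right)^{2} = \left(-32 - - \frac{3}{2}\right)^{2} = \left(-32 + \frac{3}{2}\right)^{2} = \left(- \frac{61}{2}\right)^{2} = \frac{3721}{4}$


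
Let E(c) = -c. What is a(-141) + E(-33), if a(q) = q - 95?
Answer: -203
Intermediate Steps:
a(q) = -95 + q
a(-141) + E(-33) = (-95 - 141) - 1*(-33) = -236 + 33 = -203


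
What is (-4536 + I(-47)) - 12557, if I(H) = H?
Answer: -17140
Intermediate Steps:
(-4536 + I(-47)) - 12557 = (-4536 - 47) - 12557 = -4583 - 12557 = -17140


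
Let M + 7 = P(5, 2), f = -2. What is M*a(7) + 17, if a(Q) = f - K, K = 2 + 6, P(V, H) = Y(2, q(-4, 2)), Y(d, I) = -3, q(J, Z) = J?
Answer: 117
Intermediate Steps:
P(V, H) = -3
M = -10 (M = -7 - 3 = -10)
K = 8
a(Q) = -10 (a(Q) = -2 - 1*8 = -2 - 8 = -10)
M*a(7) + 17 = -10*(-10) + 17 = 100 + 17 = 117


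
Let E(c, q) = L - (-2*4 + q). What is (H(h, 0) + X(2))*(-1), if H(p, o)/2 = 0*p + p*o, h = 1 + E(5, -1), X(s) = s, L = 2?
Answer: -2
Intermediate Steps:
E(c, q) = 10 - q (E(c, q) = 2 - (-2*4 + q) = 2 - (-8 + q) = 2 + (8 - q) = 10 - q)
h = 12 (h = 1 + (10 - 1*(-1)) = 1 + (10 + 1) = 1 + 11 = 12)
H(p, o) = 2*o*p (H(p, o) = 2*(0*p + p*o) = 2*(0 + o*p) = 2*(o*p) = 2*o*p)
(H(h, 0) + X(2))*(-1) = (2*0*12 + 2)*(-1) = (0 + 2)*(-1) = 2*(-1) = -2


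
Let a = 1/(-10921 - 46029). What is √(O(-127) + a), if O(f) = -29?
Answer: I*√3762233178/11390 ≈ 5.3852*I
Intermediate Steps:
a = -1/56950 (a = 1/(-56950) = -1/56950 ≈ -1.7559e-5)
√(O(-127) + a) = √(-29 - 1/56950) = √(-1651551/56950) = I*√3762233178/11390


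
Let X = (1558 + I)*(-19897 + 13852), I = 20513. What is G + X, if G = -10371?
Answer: -133429566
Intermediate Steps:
X = -133419195 (X = (1558 + 20513)*(-19897 + 13852) = 22071*(-6045) = -133419195)
G + X = -10371 - 133419195 = -133429566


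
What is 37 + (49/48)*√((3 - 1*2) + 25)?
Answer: 37 + 49*√26/48 ≈ 42.205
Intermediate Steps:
37 + (49/48)*√((3 - 1*2) + 25) = 37 + (49*(1/48))*√((3 - 2) + 25) = 37 + 49*√(1 + 25)/48 = 37 + 49*√26/48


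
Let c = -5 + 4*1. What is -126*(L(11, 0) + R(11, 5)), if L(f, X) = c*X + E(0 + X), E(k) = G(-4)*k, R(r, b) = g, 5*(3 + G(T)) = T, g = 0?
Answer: 0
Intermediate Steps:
G(T) = -3 + T/5
R(r, b) = 0
E(k) = -19*k/5 (E(k) = (-3 + (⅕)*(-4))*k = (-3 - ⅘)*k = -19*k/5)
c = -1 (c = -5 + 4 = -1)
L(f, X) = -24*X/5 (L(f, X) = -X - 19*(0 + X)/5 = -X - 19*X/5 = -24*X/5)
-126*(L(11, 0) + R(11, 5)) = -126*(-24/5*0 + 0) = -126*(0 + 0) = -126*0 = 0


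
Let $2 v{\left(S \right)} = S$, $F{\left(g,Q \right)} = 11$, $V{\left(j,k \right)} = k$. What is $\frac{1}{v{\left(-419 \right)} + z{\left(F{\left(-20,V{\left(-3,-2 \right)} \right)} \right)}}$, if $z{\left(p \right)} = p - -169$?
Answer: $- \frac{2}{59} \approx -0.033898$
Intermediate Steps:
$z{\left(p \right)} = 169 + p$ ($z{\left(p \right)} = p + 169 = 169 + p$)
$v{\left(S \right)} = \frac{S}{2}$
$\frac{1}{v{\left(-419 \right)} + z{\left(F{\left(-20,V{\left(-3,-2 \right)} \right)} \right)}} = \frac{1}{\frac{1}{2} \left(-419\right) + \left(169 + 11\right)} = \frac{1}{- \frac{419}{2} + 180} = \frac{1}{- \frac{59}{2}} = - \frac{2}{59}$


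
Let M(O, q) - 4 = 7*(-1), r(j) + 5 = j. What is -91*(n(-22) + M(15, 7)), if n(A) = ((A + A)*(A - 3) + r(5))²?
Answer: -110109727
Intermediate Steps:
r(j) = -5 + j
M(O, q) = -3 (M(O, q) = 4 + 7*(-1) = 4 - 7 = -3)
n(A) = 4*A²*(-3 + A)² (n(A) = ((A + A)*(A - 3) + (-5 + 5))² = ((2*A)*(-3 + A) + 0)² = (2*A*(-3 + A) + 0)² = (2*A*(-3 + A))² = 4*A²*(-3 + A)²)
-91*(n(-22) + M(15, 7)) = -91*(4*(-22)²*(-3 - 22)² - 3) = -91*(4*484*(-25)² - 3) = -91*(4*484*625 - 3) = -91*(1210000 - 3) = -91*1209997 = -110109727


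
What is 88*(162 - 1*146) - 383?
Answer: 1025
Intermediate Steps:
88*(162 - 1*146) - 383 = 88*(162 - 146) - 383 = 88*16 - 383 = 1408 - 383 = 1025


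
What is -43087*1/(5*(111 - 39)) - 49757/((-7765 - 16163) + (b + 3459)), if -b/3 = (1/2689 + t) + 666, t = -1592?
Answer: -37065357511/317140680 ≈ -116.87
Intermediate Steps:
b = 7470039/2689 (b = -3*((1/2689 - 1592) + 666) = -3*(-4280887/2689 + 666) = -3*(-2490013/2689) = 7470039/2689 ≈ 2778.0)
-43087*1/(5*(111 - 39)) - 49757/((-7765 - 16163) + (b + 3459)) = -43087*1/(5*(111 - 39)) - 49757/((-7765 - 16163) + (7470039/2689 + 3459)) = -43087/(5*72) - 49757/(-23928 + 16771290/2689) = -43087/360 - 49757/(-47571102/2689) = -43087*1/360 - 49757*(-2689/47571102) = -43087/360 + 133796573/47571102 = -37065357511/317140680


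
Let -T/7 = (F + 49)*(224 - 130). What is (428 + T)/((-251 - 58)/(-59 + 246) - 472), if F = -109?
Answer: -7462796/88573 ≈ -84.256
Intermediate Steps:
T = 39480 (T = -7*(-109 + 49)*(224 - 130) = -(-420)*94 = -7*(-5640) = 39480)
(428 + T)/((-251 - 58)/(-59 + 246) - 472) = (428 + 39480)/((-251 - 58)/(-59 + 246) - 472) = 39908/(-309/187 - 472) = 39908/(-88573/187) = 39908*(-187/88573) = -7462796/88573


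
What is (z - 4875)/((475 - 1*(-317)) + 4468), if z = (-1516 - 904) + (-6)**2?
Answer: -7259/5260 ≈ -1.3800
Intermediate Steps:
z = -2384 (z = -2420 + 36 = -2384)
(z - 4875)/((475 - 1*(-317)) + 4468) = (-2384 - 4875)/((475 - 1*(-317)) + 4468) = -7259/((475 + 317) + 4468) = -7259/(792 + 4468) = -7259/5260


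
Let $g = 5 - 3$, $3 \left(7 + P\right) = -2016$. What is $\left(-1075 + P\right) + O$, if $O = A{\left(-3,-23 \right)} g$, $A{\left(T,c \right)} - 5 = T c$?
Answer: $-1606$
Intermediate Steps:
$P = -679$ ($P = -7 + \frac{1}{3} \left(-2016\right) = -7 - 672 = -679$)
$A{\left(T,c \right)} = 5 + T c$
$g = 2$ ($g = 5 - 3 = 2$)
$O = 148$ ($O = \left(5 - -69\right) 2 = \left(5 + 69\right) 2 = 74 \cdot 2 = 148$)
$\left(-1075 + P\right) + O = \left(-1075 - 679\right) + 148 = -1754 + 148 = -1606$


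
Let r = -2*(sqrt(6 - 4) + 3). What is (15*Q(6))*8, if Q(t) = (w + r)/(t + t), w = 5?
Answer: -10 - 20*sqrt(2) ≈ -38.284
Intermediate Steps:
r = -6 - 2*sqrt(2) (r = -2*(sqrt(2) + 3) = -2*(3 + sqrt(2)) = -6 - 2*sqrt(2) ≈ -8.8284)
Q(t) = (-1 - 2*sqrt(2))/(2*t) (Q(t) = (5 + (-6 - 2*sqrt(2)))/(t + t) = (-1 - 2*sqrt(2))/((2*t)) = (-1 - 2*sqrt(2))*(1/(2*t)) = (-1 - 2*sqrt(2))/(2*t))
(15*Q(6))*8 = (15*((-1/2 - sqrt(2))/6))*8 = (15*(-1/12 - sqrt(2)/6))*8 = (-5/4 - 5*sqrt(2)/2)*8 = -10 - 20*sqrt(2)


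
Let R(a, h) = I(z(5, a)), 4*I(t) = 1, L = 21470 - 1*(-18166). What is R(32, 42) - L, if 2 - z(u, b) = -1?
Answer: -158543/4 ≈ -39636.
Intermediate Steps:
L = 39636 (L = 21470 + 18166 = 39636)
z(u, b) = 3 (z(u, b) = 2 - 1*(-1) = 2 + 1 = 3)
I(t) = 1/4 (I(t) = (1/4)*1 = 1/4)
R(a, h) = 1/4
R(32, 42) - L = 1/4 - 1*39636 = 1/4 - 39636 = -158543/4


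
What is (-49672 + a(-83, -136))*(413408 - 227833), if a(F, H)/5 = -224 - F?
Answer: -9348711775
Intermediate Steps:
a(F, H) = -1120 - 5*F (a(F, H) = 5*(-224 - F) = -1120 - 5*F)
(-49672 + a(-83, -136))*(413408 - 227833) = (-49672 + (-1120 - 5*(-83)))*(413408 - 227833) = (-49672 + (-1120 + 415))*185575 = (-49672 - 705)*185575 = -50377*185575 = -9348711775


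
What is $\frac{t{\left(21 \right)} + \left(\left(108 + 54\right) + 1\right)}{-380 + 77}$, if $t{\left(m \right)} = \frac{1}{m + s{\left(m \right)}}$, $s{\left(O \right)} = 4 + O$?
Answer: $- \frac{7499}{13938} \approx -0.53803$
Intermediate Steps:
$t{\left(m \right)} = \frac{1}{4 + 2 m}$ ($t{\left(m \right)} = \frac{1}{m + \left(4 + m\right)} = \frac{1}{4 + 2 m}$)
$\frac{t{\left(21 \right)} + \left(\left(108 + 54\right) + 1\right)}{-380 + 77} = \frac{\frac{1}{2 \left(2 + 21\right)} + \left(\left(108 + 54\right) + 1\right)}{-380 + 77} = \frac{\frac{1}{2 \cdot 23} + \left(162 + 1\right)}{-303} = \left(\frac{1}{2} \cdot \frac{1}{23} + 163\right) \left(- \frac{1}{303}\right) = \left(\frac{1}{46} + 163\right) \left(- \frac{1}{303}\right) = \frac{7499}{46} \left(- \frac{1}{303}\right) = - \frac{7499}{13938}$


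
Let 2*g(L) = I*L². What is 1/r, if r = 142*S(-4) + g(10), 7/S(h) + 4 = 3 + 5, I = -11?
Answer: -2/603 ≈ -0.0033167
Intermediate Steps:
g(L) = -11*L²/2 (g(L) = (-11*L²)/2 = -11*L²/2)
S(h) = 7/4 (S(h) = 7/(-4 + (3 + 5)) = 7/(-4 + 8) = 7/4)
r = -603/2 (r = 142*(7/4) - 11/2*10² = 497/2 - 11/2*100 = 497/2 - 550 = -603/2 ≈ -301.50)
1/r = 1/(-603/2) = -2/603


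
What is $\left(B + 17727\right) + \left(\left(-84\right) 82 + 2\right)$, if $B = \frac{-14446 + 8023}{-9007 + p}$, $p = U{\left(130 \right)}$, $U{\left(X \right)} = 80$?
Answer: $\frac{96784030}{8927} \approx 10842.0$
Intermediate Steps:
$p = 80$
$B = \frac{6423}{8927}$ ($B = \frac{-14446 + 8023}{-9007 + 80} = - \frac{6423}{-8927} = \left(-6423\right) \left(- \frac{1}{8927}\right) = \frac{6423}{8927} \approx 0.7195$)
$\left(B + 17727\right) + \left(\left(-84\right) 82 + 2\right) = \left(\frac{6423}{8927} + 17727\right) + \left(\left(-84\right) 82 + 2\right) = \frac{158255352}{8927} + \left(-6888 + 2\right) = \frac{158255352}{8927} - 6886 = \frac{96784030}{8927}$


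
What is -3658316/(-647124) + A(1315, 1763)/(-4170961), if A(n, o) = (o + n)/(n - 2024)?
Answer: 2704603896318989/478420609252569 ≈ 5.6532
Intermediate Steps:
A(n, o) = (n + o)/(-2024 + n)
-3658316/(-647124) + A(1315, 1763)/(-4170961) = -3658316/(-647124) + ((1315 + 1763)/(-2024 + 1315))/(-4170961) = -3658316*(-1/647124) + (3078/(-709))*(-1/4170961) = 914579/161781 - 1/709*3078*(-1/4170961) = 914579/161781 - 3078/709*(-1/4170961) = 914579/161781 + 3078/2957211349 = 2704603896318989/478420609252569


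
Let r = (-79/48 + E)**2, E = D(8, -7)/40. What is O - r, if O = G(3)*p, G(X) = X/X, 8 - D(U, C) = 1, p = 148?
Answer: 8400191/57600 ≈ 145.84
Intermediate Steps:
D(U, C) = 7 (D(U, C) = 8 - 1*1 = 8 - 1 = 7)
E = 7/40 ≈ 0.17500
r = 124609/57600 (r = (-79/48 + 7/40)**2 = (-353/240)**2 = 124609/57600 ≈ 2.1633)
G(X) = 1
O = 148 (O = 1*148 = 148)
O - r = 148 - 1*124609/57600 = 148 - 124609/57600 = 8400191/57600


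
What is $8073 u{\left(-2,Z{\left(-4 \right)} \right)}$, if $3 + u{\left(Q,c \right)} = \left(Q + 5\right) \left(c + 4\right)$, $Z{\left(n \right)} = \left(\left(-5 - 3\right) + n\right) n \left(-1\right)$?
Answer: $-1089855$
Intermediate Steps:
$Z{\left(n \right)} = - n \left(-8 + n\right)$ ($Z{\left(n \right)} = \left(-8 + n\right) n \left(-1\right) = n \left(-8 + n\right) \left(-1\right) = - n \left(-8 + n\right)$)
$u{\left(Q,c \right)} = -3 + \left(4 + c\right) \left(5 + Q\right)$ ($u{\left(Q,c \right)} = -3 + \left(Q + 5\right) \left(c + 4\right) = -3 + \left(5 + Q\right) \left(4 + c\right) = -3 + \left(4 + c\right) \left(5 + Q\right)$)
$8073 u{\left(-2,Z{\left(-4 \right)} \right)} = 8073 \left(17 + 4 \left(-2\right) + 5 \left(- 4 \left(8 - -4\right)\right) - 2 \left(- 4 \left(8 - -4\right)\right)\right) = 8073 \left(17 - 8 + 5 \left(- 4 \left(8 + 4\right)\right) - 2 \left(- 4 \left(8 + 4\right)\right)\right) = 8073 \left(17 - 8 + 5 \left(\left(-4\right) 12\right) - 2 \left(\left(-4\right) 12\right)\right) = 8073 \left(17 - 8 + 5 \left(-48\right) - -96\right) = 8073 \left(17 - 8 - 240 + 96\right) = 8073 \left(-135\right) = -1089855$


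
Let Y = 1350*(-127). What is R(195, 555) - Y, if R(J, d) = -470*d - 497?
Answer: -89897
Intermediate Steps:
Y = -171450
R(J, d) = -497 - 470*d
R(195, 555) - Y = (-497 - 470*555) - 1*(-171450) = (-497 - 260850) + 171450 = -261347 + 171450 = -89897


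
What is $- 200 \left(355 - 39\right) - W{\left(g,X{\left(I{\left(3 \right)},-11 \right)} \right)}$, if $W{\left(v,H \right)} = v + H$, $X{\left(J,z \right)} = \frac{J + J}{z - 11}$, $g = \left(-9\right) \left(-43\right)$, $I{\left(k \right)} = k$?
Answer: $- \frac{699454}{11} \approx -63587.0$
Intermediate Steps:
$g = 387$
$X{\left(J,z \right)} = \frac{2 J}{-11 + z}$
$W{\left(v,H \right)} = H + v$
$- 200 \left(355 - 39\right) - W{\left(g,X{\left(I{\left(3 \right)},-11 \right)} \right)} = - 200 \left(355 - 39\right) - \left(2 \cdot 3 \frac{1}{-11 - 11} + 387\right) = \left(-200\right) 316 - \left(2 \cdot 3 \frac{1}{-22} + 387\right) = -63200 - \left(2 \cdot 3 \left(- \frac{1}{22}\right) + 387\right) = -63200 - \left(- \frac{3}{11} + 387\right) = -63200 - \frac{4254}{11} = - \frac{699454}{11}$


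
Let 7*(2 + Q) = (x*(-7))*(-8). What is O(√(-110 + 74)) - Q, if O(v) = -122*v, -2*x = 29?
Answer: 118 - 732*I ≈ 118.0 - 732.0*I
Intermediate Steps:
x = -29/2 (x = -½*29 = -29/2 ≈ -14.500)
Q = -118 (Q = -2 + (-29/2*(-7)*(-8))/7 = -2 + ((203/2)*(-8))/7 = -2 + (⅐)*(-812) = -2 - 116 = -118)
O(√(-110 + 74)) - Q = -122*√(-110 + 74) - 1*(-118) = -732*I + 118 = 118 - 732*I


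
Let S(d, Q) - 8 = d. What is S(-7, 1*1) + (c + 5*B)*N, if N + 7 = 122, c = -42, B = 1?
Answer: -4254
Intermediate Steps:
S(d, Q) = 8 + d
N = 115 (N = -7 + 122 = 115)
S(-7, 1*1) + (c + 5*B)*N = (8 - 7) + (-42 + 5*1)*115 = 1 + (-42 + 5)*115 = 1 - 37*115 = 1 - 4255 = -4254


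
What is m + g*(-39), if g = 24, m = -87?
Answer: -1023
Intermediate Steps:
m + g*(-39) = -87 + 24*(-39) = -87 - 936 = -1023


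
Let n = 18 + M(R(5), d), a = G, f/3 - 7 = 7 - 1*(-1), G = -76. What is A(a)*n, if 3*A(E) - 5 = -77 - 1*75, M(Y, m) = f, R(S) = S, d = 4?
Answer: -3087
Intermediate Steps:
f = 45 (f = 21 + 3*(7 - 1*(-1)) = 21 + 3*(7 + 1) = 21 + 3*8 = 21 + 24 = 45)
M(Y, m) = 45
a = -76
A(E) = -49 (A(E) = 5/3 + (-77 - 1*75)/3 = 5/3 + (-77 - 75)/3 = 5/3 + (⅓)*(-152) = 5/3 - 152/3 = -49)
n = 63 (n = 18 + 45 = 63)
A(a)*n = -49*63 = -3087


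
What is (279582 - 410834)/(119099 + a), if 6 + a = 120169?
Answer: -65626/119631 ≈ -0.54857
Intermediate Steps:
a = 120163 (a = -6 + 120169 = 120163)
(279582 - 410834)/(119099 + a) = (279582 - 410834)/(119099 + 120163) = -131252/239262 = -131252*1/239262 = -65626/119631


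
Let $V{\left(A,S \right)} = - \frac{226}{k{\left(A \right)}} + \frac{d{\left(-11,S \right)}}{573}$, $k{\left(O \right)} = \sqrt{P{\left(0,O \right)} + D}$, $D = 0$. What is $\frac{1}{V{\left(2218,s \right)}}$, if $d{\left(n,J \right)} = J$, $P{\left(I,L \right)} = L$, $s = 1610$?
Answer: $- \frac{511542885}{2755113551} - \frac{37101177 \sqrt{2218}}{5510227102} \approx -0.50277$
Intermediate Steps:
$k{\left(O \right)} = \sqrt{O}$ ($k{\left(O \right)} = \sqrt{O + 0} = \sqrt{O}$)
$V{\left(A,S \right)} = - \frac{226}{\sqrt{A}} + \frac{S}{573}$
$\frac{1}{V{\left(2218,s \right)}} = \frac{1}{- \frac{226}{\sqrt{2218}} + \frac{1}{573} \cdot 1610} = \frac{1}{- 226 \frac{\sqrt{2218}}{2218} + \frac{1610}{573}} = \frac{1}{- \frac{113 \sqrt{2218}}{1109} + \frac{1610}{573}} = \frac{1}{\frac{1610}{573} - \frac{113 \sqrt{2218}}{1109}}$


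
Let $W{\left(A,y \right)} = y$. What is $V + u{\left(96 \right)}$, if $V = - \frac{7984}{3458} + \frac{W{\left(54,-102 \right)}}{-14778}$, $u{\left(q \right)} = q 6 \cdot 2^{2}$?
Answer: $\frac{9801843305}{4258527} \approx 2301.7$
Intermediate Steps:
$u{\left(q \right)} = 24 q$ ($u{\left(q \right)} = 6 q 4 = 24 q$)
$V = - \frac{9802903}{4258527}$ ($V = - \frac{7984}{3458} - \frac{102}{-14778} = \left(-7984\right) \frac{1}{3458} - - \frac{17}{2463} = - \frac{3992}{1729} + \frac{17}{2463} = - \frac{9802903}{4258527} \approx -2.3019$)
$V + u{\left(96 \right)} = - \frac{9802903}{4258527} + 24 \cdot 96 = - \frac{9802903}{4258527} + 2304 = \frac{9801843305}{4258527}$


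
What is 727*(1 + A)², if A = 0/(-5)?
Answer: 727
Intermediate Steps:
A = 0 (A = 0*(-⅕) = 0)
727*(1 + A)² = 727*(1 + 0)² = 727*1² = 727*1 = 727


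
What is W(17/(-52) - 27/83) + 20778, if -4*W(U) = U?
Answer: 358714207/17264 ≈ 20778.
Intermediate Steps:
W(U) = -U/4
W(17/(-52) - 27/83) + 20778 = -(17/(-52) - 27/83)/4 + 20778 = -(17*(-1/52) - 27*1/83)/4 + 20778 = -(-17/52 - 27/83)/4 + 20778 = -¼*(-2815/4316) + 20778 = 2815/17264 + 20778 = 358714207/17264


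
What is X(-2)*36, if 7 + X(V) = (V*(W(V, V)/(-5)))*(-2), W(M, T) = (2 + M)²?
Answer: -252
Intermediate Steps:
X(V) = -7 + 2*V*(2 + V)²/5 (X(V) = -7 + (V*((2 + V)²/(-5)))*(-2) = -7 + (V*((2 + V)²*(-⅕)))*(-2) = -7 + (V*(-(2 + V)²/5))*(-2) = -7 - V*(2 + V)²/5*(-2) = -7 + 2*V*(2 + V)²/5)
X(-2)*36 = (-7 + (⅖)*(-2)*(2 - 2)²)*36 = (-7 + (⅖)*(-2)*0²)*36 = (-7 + (⅖)*(-2)*0)*36 = (-7 + 0)*36 = -7*36 = -252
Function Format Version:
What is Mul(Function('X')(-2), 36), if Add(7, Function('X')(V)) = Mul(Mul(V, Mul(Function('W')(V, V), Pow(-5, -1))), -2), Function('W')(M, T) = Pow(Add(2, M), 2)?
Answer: -252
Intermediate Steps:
Function('X')(V) = Add(-7, Mul(Rational(2, 5), V, Pow(Add(2, V), 2))) (Function('X')(V) = Add(-7, Mul(Mul(V, Mul(Pow(Add(2, V), 2), Pow(-5, -1))), -2)) = Add(-7, Mul(Mul(V, Mul(Pow(Add(2, V), 2), Rational(-1, 5))), -2)) = Add(-7, Mul(Mul(V, Mul(Rational(-1, 5), Pow(Add(2, V), 2))), -2)) = Add(-7, Mul(Mul(Rational(-1, 5), V, Pow(Add(2, V), 2)), -2)) = Add(-7, Mul(Rational(2, 5), V, Pow(Add(2, V), 2))))
Mul(Function('X')(-2), 36) = Mul(Add(-7, Mul(Rational(2, 5), -2, Pow(Add(2, -2), 2))), 36) = Mul(Add(-7, Mul(Rational(2, 5), -2, Pow(0, 2))), 36) = Mul(Add(-7, Mul(Rational(2, 5), -2, 0)), 36) = Mul(Add(-7, 0), 36) = Mul(-7, 36) = -252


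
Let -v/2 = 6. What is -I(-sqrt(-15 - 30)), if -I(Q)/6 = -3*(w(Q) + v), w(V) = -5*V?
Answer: 216 - 270*I*sqrt(5) ≈ 216.0 - 603.74*I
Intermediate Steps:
v = -12 (v = -2*6 = -12)
I(Q) = -216 - 90*Q (I(Q) = -(-18)*(-5*Q - 12) = -(-18)*(-12 - 5*Q) = -6*(36 + 15*Q) = -216 - 90*Q)
-I(-sqrt(-15 - 30)) = -(-216 - (-90)*sqrt(-15 - 30)) = -(-216 - (-90)*sqrt(-45)) = -(-216 - (-90)*3*I*sqrt(5)) = -(-216 - (-270)*I*sqrt(5)) = -(-216 + 270*I*sqrt(5)) = 216 - 270*I*sqrt(5)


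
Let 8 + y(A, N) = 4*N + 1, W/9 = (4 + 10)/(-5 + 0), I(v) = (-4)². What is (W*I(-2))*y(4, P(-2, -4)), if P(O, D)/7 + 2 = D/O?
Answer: 14112/5 ≈ 2822.4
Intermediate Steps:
P(O, D) = -14 + 7*D/O (P(O, D) = -14 + 7*(D/O) = -14 + 7*D/O)
I(v) = 16
W = -126/5 (W = 9*((4 + 10)/(-5 + 0)) = 9*(14/(-5)) = 9*(14*(-⅕)) = 9*(-14/5) = -126/5 ≈ -25.200)
y(A, N) = -7 + 4*N (y(A, N) = -8 + (4*N + 1) = -8 + (1 + 4*N) = -7 + 4*N)
(W*I(-2))*y(4, P(-2, -4)) = (-126/5*16)*(-7 + 4*(-14 + 7*(-4)/(-2))) = -2016*(-7 + 4*(-14 + 7*(-4)*(-½)))/5 = -2016*(-7 + 4*(-14 + 14))/5 = -2016*(-7 + 4*0)/5 = -2016*(-7 + 0)/5 = -2016/5*(-7) = 14112/5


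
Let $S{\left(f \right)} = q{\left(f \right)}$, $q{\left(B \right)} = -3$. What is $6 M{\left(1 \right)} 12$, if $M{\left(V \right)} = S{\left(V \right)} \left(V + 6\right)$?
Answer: $-1512$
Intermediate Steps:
$S{\left(f \right)} = -3$
$M{\left(V \right)} = -18 - 3 V$ ($M{\left(V \right)} = - 3 \left(V + 6\right) = - 3 \left(6 + V\right) = -18 - 3 V$)
$6 M{\left(1 \right)} 12 = 6 \left(-18 - 3\right) 12 = 6 \left(-21\right) 12 = \left(-126\right) 12 = -1512$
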